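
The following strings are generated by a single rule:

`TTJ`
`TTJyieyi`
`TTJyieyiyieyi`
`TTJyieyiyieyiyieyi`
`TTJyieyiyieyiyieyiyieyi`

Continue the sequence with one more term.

Every step adds yieyi to the end: s(k+1) = s(k)·yieyi.
One more step from TTJyieyiyieyiyieyiyieyi gives the answer.

TTJyieyiyieyiyieyiyieyiyieyi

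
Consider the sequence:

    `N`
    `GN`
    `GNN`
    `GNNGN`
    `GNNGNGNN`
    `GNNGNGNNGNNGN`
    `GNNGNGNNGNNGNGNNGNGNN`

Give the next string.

From term 3 onward, concatenate the last term with the second-to-last: GN·N = GNN, GNN·GN = GNNGN, …
Continuing: GNNGNGNNGNNGNGNNGNGNN · GNNGNGNNGNNGN gives term 8.

GNNGNGNNGNNGNGNNGNGNNGNNGNGNNGNNGN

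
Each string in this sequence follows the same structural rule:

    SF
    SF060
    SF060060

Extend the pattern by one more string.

Each term is the previous one with 060 appended.
So the next term is SF060060·060.

SF060060060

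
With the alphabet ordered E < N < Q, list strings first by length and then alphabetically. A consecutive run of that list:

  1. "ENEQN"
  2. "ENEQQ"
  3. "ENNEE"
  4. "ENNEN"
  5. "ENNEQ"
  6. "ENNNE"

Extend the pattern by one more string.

ENNNN

The successor of ENNNE increments the rightmost position that isn't already Q and resets every position after it to E.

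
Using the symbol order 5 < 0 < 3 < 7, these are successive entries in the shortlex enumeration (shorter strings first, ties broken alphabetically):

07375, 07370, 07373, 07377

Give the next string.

07755

Find the rightmost character of 07377 below 7, bump it to the next letter, and reset everything to its right to 5.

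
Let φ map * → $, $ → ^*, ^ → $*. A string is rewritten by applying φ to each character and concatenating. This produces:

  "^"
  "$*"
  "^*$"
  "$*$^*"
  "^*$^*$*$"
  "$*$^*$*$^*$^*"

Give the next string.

^*$^*$*$^*$^*$*$^*$*$

Applying the rule to each of the 13 symbols of $*$^*$*$^*$^* gives the pieces ^* $ ^* $* $ ^* $ ^* $* $ ^* $* $, which concatenate to the answer.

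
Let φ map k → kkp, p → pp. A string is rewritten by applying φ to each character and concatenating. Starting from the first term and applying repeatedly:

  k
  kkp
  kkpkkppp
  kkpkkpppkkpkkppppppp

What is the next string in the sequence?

kkpkkpppkkpkkpppppppkkpkkpppkkpkkppppppppppppppp

Replace each of the 20 characters of kkpkkpppkkpkkppppppp in place — kkp kkp pp kkp kkp pp pp pp kkp kkp pp kkp kkp pp pp pp pp pp pp pp — and concatenate.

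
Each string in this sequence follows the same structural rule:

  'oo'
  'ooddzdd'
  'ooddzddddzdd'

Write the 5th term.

The strings grow by a fixed suffix ddzdd each time.
From ooddzddddzdd, 2 further steps: ooddzddddzdd → ooddzddddzddddzdd → (answer).

ooddzddddzddddzddddzdd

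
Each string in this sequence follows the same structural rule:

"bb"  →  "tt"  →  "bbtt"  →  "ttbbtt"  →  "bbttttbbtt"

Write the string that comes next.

ttbbttbbttttbbtt

This is a Fibonacci-style word recurrence s(k) = s(k−2)·s(k−1): e.g. bb·tt = bbtt.
So term 6 is ttbbtt·bbttttbbtt.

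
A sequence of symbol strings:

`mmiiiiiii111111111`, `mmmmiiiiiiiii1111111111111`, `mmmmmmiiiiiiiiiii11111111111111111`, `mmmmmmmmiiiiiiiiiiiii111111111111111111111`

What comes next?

mmmmmmmmmmiiiiiiiiiiiiiii1111111111111111111111111

Each string has the form m^{2n-2} i^{2n+3} 1^{4n+1}, where the shown terms are n = 2, 3, 4, 5.
Setting n = 6 gives 10, 15, 25 characters in each block.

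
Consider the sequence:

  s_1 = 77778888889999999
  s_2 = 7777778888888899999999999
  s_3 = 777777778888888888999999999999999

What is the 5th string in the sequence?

The n-th term is 2n 7's then 2n+2 8's then 4n-1 9's, where the shown terms are n = 2, 3, 4.
At n = 6 the blocks have lengths 12, 14, 23.

7777777777778888888888888899999999999999999999999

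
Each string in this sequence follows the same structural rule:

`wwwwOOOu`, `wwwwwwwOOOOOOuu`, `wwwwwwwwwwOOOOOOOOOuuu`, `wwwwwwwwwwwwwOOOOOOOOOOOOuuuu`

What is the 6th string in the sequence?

Each string has the form w^{3n+1} O^{3n} u^{n} (n = 1, 2, …).
At n = 6 the blocks have lengths 19, 18, 6.

wwwwwwwwwwwwwwwwwwwOOOOOOOOOOOOOOOOOOuuuuuu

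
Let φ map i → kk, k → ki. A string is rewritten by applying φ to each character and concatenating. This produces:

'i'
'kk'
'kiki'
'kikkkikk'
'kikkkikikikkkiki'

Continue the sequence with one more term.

Rewriting the 16 symbols of kikkkikikikkkiki one by one yields ki kk ki ki ki kk ki kk ki kk ki ki ki kk ki kk; concatenated:

kikkkikikikkkikkkikkkikikikkkikk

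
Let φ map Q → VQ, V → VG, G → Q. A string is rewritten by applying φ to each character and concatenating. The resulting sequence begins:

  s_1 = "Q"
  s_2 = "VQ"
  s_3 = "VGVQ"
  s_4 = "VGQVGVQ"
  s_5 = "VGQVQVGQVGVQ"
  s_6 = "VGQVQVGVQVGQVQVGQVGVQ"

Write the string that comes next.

Applying the rule to each of the 21 symbols of VGQVQVGVQVGQVQVGQVGVQ gives the pieces VG Q VQ VG VQ VG Q VG VQ VG Q VQ VG VQ VG Q VQ VG Q VG VQ, which concatenate to the answer.

VGQVQVGVQVGQVGVQVGQVQVGVQVGQVQVGQVGVQ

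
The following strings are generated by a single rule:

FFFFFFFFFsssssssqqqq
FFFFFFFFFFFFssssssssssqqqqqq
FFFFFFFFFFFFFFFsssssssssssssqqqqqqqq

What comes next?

Term n consists of 3n+3 F's, followed by 3n+1 s's, followed by 2n q's, where the shown terms are n = 2, 3, 4.
At n = 5 the blocks have lengths 18, 16, 10.

FFFFFFFFFFFFFFFFFFssssssssssssssssqqqqqqqqqq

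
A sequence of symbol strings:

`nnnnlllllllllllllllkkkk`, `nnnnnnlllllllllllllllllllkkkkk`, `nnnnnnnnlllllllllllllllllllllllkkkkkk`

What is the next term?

nnnnnnnnnnlllllllllllllllllllllllllllkkkkkkk

Reading off run lengths: n runs 4, 6, 8; l runs 15, 19, 23; k runs 4, 5, 6 — each is linear in n, where the shown terms are n = 3, 4, 5.
At n = 6 the blocks have lengths 10, 27, 7.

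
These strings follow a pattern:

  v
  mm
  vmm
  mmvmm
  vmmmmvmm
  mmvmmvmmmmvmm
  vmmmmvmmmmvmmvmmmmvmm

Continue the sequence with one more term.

mmvmmvmmmmvmmvmmmmvmmmmvmmvmmmmvmm

This is a Fibonacci-style word recurrence s(k) = s(k−2)·s(k−1): e.g. v·mm = vmm.
The next term joins mmvmmvmmmmvmm and vmmmmvmmmmvmmvmmmmvmm.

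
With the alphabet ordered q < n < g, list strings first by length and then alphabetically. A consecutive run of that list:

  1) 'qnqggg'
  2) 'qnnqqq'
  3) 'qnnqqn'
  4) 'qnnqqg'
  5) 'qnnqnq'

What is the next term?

Find the rightmost character of qnnqnq below g, bump it to the next letter, and reset everything to its right to q.

qnnqnn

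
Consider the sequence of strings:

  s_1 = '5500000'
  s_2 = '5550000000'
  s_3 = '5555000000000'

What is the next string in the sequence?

Reading off run lengths: 5 runs 2, 3, 4; 0 runs 5, 7, 9 — each is linear in n, where the shown terms are n = 2, 3, 4.
Setting n = 5 gives 5, 11 characters in each block.

5555500000000000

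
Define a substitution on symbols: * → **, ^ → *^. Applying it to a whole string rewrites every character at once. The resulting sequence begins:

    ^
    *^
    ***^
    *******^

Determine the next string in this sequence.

***************^

Expanding *******^: *→**, *→**, *→**, *→**, *→**, *→**, *→**, ^→*^. Concatenated: ** ** ** ** ** ** ** *^.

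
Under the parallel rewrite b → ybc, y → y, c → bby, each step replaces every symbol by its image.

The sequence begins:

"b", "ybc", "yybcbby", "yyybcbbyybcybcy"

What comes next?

φ(yyybcbbyybcybcy) expands symbol-by-symbol to y y y ybc bby ybc ybc y y ybc bby y ybc bby y; joining the 15 pieces gives the next term.

yyyybcbbyybcybcyyybcbbyyybcbbyy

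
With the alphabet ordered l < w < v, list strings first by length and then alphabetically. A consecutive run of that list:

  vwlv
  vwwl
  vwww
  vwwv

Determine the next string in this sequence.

vwvl

Treat vwwv as a base-3 numeral over the given alphabet and add one, carrying through any trailing v's.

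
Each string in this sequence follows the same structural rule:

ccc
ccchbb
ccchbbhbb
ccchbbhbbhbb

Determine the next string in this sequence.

ccchbbhbbhbbhbb

Every step adds hbb to the end: s(k+1) = s(k)·hbb.
One more step from ccchbbhbbhbb gives the answer.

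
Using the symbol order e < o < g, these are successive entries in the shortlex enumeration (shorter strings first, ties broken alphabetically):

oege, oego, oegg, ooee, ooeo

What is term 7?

oooe

Continuing the enumeration 2 steps past ooeo: ooeo → ooeg → (answer).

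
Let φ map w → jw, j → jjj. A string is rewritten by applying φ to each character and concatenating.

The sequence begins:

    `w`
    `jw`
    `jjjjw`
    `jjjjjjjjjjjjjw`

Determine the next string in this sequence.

φ(jjjjjjjjjjjjjw) expands symbol-by-symbol to jjj jjj jjj jjj jjj jjj jjj jjj jjj jjj jjj jjj jjj jw; joining the 14 pieces gives the next term.

jjjjjjjjjjjjjjjjjjjjjjjjjjjjjjjjjjjjjjjjw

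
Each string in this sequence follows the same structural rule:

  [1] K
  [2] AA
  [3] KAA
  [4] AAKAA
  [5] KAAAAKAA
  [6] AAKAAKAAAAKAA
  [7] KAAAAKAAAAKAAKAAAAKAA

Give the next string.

AAKAAKAAAAKAAKAAAAKAAAAKAAKAAAAKAA

This is a Fibonacci-style word recurrence s(k) = s(k−2)·s(k−1): e.g. K·AA = KAA.
Continuing: AAKAAKAAAAKAA · KAAAAKAAAAKAAKAAAAKAA gives term 8.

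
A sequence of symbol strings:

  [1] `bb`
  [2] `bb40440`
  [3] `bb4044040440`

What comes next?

The strings grow by a fixed suffix 40440 each time.
One more step from bb4044040440 gives the answer.

bb404404044040440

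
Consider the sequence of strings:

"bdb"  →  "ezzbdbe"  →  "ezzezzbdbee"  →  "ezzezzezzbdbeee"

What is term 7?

Every step adds ezz to the front and e to the end of the previous string.
From ezzezzezzbdbeee, 3 further steps: ezzezzezzbdbeee → ezzezzezzezzbdbeeee → ezzezzezzezzezzbdbeeeee → (answer).

ezzezzezzezzezzezzbdbeeeeee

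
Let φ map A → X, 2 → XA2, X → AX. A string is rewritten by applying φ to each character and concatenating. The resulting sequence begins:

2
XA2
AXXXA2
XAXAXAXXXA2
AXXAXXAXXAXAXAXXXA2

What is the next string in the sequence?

Rewriting the 19 symbols of AXXAXXAXXAXAXAXXXA2 one by one yields X AX AX X AX AX X AX AX X AX X AX X AX AX AX X XA2; concatenated:

XAXAXXAXAXXAXAXXAXXAXXAXAXAXXXA2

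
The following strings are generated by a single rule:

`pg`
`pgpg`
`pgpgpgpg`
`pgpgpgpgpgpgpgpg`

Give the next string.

s(k+1) = s(k)·s(k) — each term doubles the last.
Doubling pgpgpgpgpgpgpgpg:

pgpgpgpgpgpgpgpgpgpgpgpgpgpgpgpg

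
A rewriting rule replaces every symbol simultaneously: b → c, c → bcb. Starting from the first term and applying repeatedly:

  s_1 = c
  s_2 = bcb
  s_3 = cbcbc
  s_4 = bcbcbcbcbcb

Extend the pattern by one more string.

Rewriting each symbol of bcbcbcbcbcb: b→c, c→bcb, b→c, c→bcb, b→c, c→bcb, b→c, c→bcb, b→c, c→bcb, b→c, which concatenates to c bcb c bcb c bcb c bcb c bcb c.

cbcbcbcbcbcbcbcbcbcbc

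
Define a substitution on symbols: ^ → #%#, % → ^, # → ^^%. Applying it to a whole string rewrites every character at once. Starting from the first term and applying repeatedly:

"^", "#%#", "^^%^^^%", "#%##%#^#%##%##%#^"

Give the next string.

^^%^^^%^^%^^^%#%#^^%^^^%^^%^^^%^^%^^^%#%#

Replace each of the 17 characters of #%##%#^#%##%##%#^ in place — ^^% ^ ^^% ^^% ^ ^^% #%# ^^% ^ ^^% ^^% ^ ^^% ^^% ^ ^^% #%# — and concatenate.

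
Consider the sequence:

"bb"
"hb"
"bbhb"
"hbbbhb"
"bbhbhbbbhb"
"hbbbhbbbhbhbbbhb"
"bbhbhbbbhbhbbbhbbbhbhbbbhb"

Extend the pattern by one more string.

From term 3 onward, concatenate the second-to-last term with the last: bb·hb = bbhb, hb·bbhb = hbbbhb, …
The next term joins hbbbhbbbhbhbbbhb and bbhbhbbbhbhbbbhbbbhbhbbbhb.

hbbbhbbbhbhbbbhbbbhbhbbbhbhbbbhbbbhbhbbbhb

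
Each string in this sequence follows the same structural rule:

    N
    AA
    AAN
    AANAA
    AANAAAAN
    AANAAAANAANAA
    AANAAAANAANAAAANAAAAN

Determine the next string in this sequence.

AANAAAANAANAAAANAAAANAANAAAANAANAA

From term 3 onward, concatenate the last term with the second-to-last: AA·N = AAN, AAN·AA = AANAA, …
The next term joins AANAAAANAANAAAANAAAAN and AANAAAANAANAA.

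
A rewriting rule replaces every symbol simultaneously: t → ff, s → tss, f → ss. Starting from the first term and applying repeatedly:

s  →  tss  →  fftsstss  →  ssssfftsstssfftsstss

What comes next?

tsstsstsstssssssfftsstssfftsstssssssfftsstssfftsstss

Replace each of the 20 characters of ssssfftsstssfftsstss in place — tss tss tss tss ss ss ff tss tss ff tss tss ss ss ff tss tss ff tss tss — and concatenate.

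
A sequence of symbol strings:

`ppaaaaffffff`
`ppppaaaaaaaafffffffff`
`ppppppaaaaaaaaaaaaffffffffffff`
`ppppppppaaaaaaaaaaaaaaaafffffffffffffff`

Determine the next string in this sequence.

ppppppppppaaaaaaaaaaaaaaaaaaaaffffffffffffffffff

Reading off run lengths: p runs 2, 4, 6, 8; a runs 4, 8, 12, 16; f runs 6, 9, 12, 15 — each is linear in n (n = 1, 2, …).
Setting n = 5 gives 10, 20, 18 characters in each block.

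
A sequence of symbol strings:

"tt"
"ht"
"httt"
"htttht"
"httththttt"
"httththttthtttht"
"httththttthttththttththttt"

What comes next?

From term 3 onward, concatenate the last term with the second-to-last: ht·tt = httt, httt·ht = htttht, …
So term 8 is httththttthttththttththttt·httththttthtttht.

httththttthttththttththttthttththttthtttht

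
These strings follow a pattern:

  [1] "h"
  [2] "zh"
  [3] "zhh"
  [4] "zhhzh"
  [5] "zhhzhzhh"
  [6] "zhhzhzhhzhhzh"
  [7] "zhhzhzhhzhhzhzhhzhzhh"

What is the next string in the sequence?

zhhzhzhhzhhzhzhhzhzhhzhhzhzhhzhhzh

Each term (from the third on) is the previous term followed by the one before it: term 3 = zh·h = zhh.
Continuing: zhhzhzhhzhhzhzhhzhzhh · zhhzhzhhzhhzh gives term 8.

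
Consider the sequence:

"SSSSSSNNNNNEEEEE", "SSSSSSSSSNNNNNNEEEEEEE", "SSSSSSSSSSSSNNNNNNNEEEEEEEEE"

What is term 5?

Reading off run lengths: S runs 6, 9, 12; N runs 5, 6, 7; E runs 5, 7, 9 — each is linear in n, where the shown terms are n = 2, 3, 4.
Setting n = 6 gives 18, 9, 13 characters in each block.

SSSSSSSSSSSSSSSSSSNNNNNNNNNEEEEEEEEEEEEE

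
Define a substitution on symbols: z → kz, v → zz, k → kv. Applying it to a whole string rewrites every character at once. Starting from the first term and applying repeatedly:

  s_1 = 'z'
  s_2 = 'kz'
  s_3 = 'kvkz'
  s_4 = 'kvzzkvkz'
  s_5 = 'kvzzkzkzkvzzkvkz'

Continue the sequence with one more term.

Applying the rule to each of the 16 symbols of kvzzkzkzkvzzkvkz gives the pieces kv zz kz kz kv kz kv kz kv zz kz kz kv zz kv kz, which concatenate to the answer.

kvzzkzkzkvkzkvkzkvzzkzkzkvzzkvkz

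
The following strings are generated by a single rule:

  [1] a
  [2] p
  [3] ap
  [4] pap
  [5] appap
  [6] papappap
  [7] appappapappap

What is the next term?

Each term (from the third on) is the two preceding terms concatenated in order: term 3 = a·p = ap.
The next term joins papappap and appappapappap.

papappapappappapappap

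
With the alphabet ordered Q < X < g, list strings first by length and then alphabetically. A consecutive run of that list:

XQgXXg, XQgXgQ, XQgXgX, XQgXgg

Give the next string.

Find the rightmost character of XQgXgg below g, bump it to the next letter, and reset everything to its right to Q.

XQggQQ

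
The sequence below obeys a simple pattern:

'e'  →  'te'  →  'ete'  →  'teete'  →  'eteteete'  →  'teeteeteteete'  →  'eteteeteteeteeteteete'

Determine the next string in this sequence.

teeteeteteeteeteteeteteeteeteteete

From term 3 onward, concatenate the second-to-last term with the last: e·te = ete, te·ete = teete, …
So term 8 is teeteeteteete·eteteeteteeteeteteete.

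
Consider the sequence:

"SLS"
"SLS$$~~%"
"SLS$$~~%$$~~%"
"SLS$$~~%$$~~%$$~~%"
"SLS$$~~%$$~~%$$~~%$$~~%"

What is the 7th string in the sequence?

SLS$$~~%$$~~%$$~~%$$~~%$$~~%$$~~%

Each term is the previous one with $$~~% appended.
From SLS$$~~%$$~~%$$~~%$$~~%, 2 further steps: SLS$$~~%$$~~%$$~~%$$~~% → SLS$$~~%$$~~%$$~~%$$~~%$$~~% → (answer).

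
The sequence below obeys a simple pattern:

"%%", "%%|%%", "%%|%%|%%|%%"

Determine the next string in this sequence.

%%|%%|%%|%%|%%|%%|%%|%%

Every step duplicates the string with '|' between the halves.
So the next term is two copies of %%|%%|%%|%% with '|' between the halves.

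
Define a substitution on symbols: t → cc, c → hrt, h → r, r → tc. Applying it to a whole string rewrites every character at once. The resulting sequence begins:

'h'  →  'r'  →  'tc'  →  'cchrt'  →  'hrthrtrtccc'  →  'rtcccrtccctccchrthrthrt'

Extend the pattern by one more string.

tccchrthrthrttccchrthrthrtcchrthrthrtrtcccrtcccrtccc

Applying the rule to each of the 23 symbols of rtcccrtccctccchrthrthrt gives the pieces tc cc hrt hrt hrt tc cc hrt hrt hrt cc hrt hrt hrt r tc cc r tc cc r tc cc, which concatenate to the answer.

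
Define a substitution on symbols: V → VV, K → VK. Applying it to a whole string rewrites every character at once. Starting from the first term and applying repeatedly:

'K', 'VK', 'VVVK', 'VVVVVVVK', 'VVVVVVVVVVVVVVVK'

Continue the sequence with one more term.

Replace each of the 16 characters of VVVVVVVVVVVVVVVK in place — VV VV VV VV VV VV VV VV VV VV VV VV VV VV VV VK — and concatenate.

VVVVVVVVVVVVVVVVVVVVVVVVVVVVVVVK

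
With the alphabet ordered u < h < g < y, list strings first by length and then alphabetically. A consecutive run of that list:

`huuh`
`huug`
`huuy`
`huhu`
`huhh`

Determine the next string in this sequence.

The successor of huhh increments the rightmost position that isn't already y and resets every position after it to u.

huhg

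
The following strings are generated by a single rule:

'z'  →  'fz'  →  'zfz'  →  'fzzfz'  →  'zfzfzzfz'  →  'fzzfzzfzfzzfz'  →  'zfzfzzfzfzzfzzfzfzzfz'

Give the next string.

fzzfzzfzfzzfzzfzfzzfzfzzfzzfzfzzfz

Each term (from the third on) is the two preceding terms concatenated in order: term 3 = z·fz = zfz.
Continuing: fzzfzzfzfzzfz · zfzfzzfzfzzfzzfzfzzfz gives term 8.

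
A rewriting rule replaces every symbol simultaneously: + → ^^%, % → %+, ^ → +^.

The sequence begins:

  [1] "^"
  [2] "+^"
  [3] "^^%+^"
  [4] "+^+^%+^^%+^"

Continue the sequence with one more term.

Expanding +^+^%+^^%+^: +→^^%, ^→+^, +→^^%, ^→+^, %→%+, +→^^%, ^→+^, ^→+^, %→%+, +→^^%, ^→+^. Concatenated: ^^% +^ ^^% +^ %+ ^^% +^ +^ %+ ^^% +^.

^^%+^^^%+^%+^^%+^+^%+^^%+^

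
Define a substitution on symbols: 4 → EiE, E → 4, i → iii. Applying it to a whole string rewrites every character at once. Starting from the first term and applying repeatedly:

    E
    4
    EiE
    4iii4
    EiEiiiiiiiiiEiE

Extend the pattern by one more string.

φ(EiEiiiiiiiiiEiE) expands symbol-by-symbol to 4 iii 4 iii iii iii iii iii iii iii iii iii 4 iii 4; joining the 15 pieces gives the next term.

4iii4iiiiiiiiiiiiiiiiiiiiiiiiiii4iii4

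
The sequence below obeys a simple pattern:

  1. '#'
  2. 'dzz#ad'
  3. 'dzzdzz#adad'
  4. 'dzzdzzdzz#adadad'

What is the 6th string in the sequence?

s(k+1) = dzz·s(k)·ad, so each term gains dzz as a prefix and ad as a suffix.
From dzzdzzdzz#adadad, 2 further steps: dzzdzzdzz#adadad → dzzdzzdzzdzz#adadadad → (answer).

dzzdzzdzzdzzdzz#adadadadad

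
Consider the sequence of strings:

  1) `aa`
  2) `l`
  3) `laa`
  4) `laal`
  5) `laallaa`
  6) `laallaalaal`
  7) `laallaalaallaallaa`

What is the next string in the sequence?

From term 3 onward, concatenate the last term with the second-to-last: l·aa = laa, laa·l = laal, …
So term 8 is laallaalaallaallaa·laallaalaal.

laallaalaallaallaalaallaalaal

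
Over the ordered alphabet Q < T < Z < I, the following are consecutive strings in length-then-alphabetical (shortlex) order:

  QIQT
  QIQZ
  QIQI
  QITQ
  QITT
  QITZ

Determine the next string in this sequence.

QITI

Find the rightmost character of QITZ below I, bump it to the next letter, and reset everything to its right to Q.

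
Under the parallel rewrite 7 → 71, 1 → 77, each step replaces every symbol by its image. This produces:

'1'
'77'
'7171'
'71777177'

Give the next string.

Expanding 71777177: 7→71, 1→77, 7→71, 7→71, 7→71, 1→77, 7→71, 7→71. Concatenated: 71 77 71 71 71 77 71 71.

7177717171777171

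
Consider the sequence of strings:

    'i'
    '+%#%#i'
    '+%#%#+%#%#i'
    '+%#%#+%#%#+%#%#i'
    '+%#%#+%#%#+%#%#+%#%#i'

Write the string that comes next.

The strings grow by a fixed prefix +%#%# each time.
Applying this once more to +%#%#+%#%#+%#%#+%#%#i:

+%#%#+%#%#+%#%#+%#%#+%#%#i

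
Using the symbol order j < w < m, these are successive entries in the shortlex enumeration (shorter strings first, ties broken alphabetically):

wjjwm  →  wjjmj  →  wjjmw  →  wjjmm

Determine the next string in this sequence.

wjwjj

Treat wjjmm as a base-3 numeral over the given alphabet and add one, carrying through any trailing m's.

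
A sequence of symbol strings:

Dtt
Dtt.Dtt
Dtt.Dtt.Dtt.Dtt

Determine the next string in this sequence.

s(k+1) = s(k)·.·s(k) — each term doubles the last with '.' between the halves.
One more doubling of Dtt.Dtt.Dtt.Dtt gives the answer.

Dtt.Dtt.Dtt.Dtt.Dtt.Dtt.Dtt.Dtt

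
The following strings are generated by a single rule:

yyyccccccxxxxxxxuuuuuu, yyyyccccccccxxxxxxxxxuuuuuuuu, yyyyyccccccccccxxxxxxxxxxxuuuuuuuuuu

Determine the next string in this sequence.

Each string has the form y^{n} c^{2n} x^{2n+1} u^{2n}, where the shown terms are n = 3, 4, 5.
At n = 6 the blocks have lengths 6, 12, 13, 12.

yyyyyyccccccccccccxxxxxxxxxxxxxuuuuuuuuuuuu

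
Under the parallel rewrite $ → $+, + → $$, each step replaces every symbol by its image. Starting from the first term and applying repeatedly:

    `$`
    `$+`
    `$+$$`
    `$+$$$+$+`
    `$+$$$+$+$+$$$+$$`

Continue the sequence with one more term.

$+$$$+$+$+$$$+$$$+$$$+$+$+$$$+$+

φ($+$$$+$+$+$$$+$$) expands symbol-by-symbol to $+ $$ $+ $+ $+ $$ $+ $$ $+ $$ $+ $+ $+ $$ $+ $+; joining the 16 pieces gives the next term.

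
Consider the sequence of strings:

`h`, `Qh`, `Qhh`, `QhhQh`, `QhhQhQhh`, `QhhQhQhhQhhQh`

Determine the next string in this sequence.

Each term (from the third on) is the previous term followed by the one before it: term 3 = Qh·h = Qhh.
Continuing: QhhQhQhhQhhQh · QhhQhQhh gives term 7.

QhhQhQhhQhhQhQhhQhQhh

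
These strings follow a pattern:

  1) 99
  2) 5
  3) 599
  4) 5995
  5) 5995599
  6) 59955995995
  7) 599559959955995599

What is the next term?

From term 3 onward, concatenate the last term with the second-to-last: 5·99 = 599, 599·5 = 5995, …
So term 8 is 599559959955995599·59955995995.

59955995995599559959955995995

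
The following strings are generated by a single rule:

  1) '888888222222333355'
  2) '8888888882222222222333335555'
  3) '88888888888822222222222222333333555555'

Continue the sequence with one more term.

The n-th term is 3n+3 8's then 4n+2 2's then n+3 3's then 2n 5's (n = 1, 2, …).
At n = 4 the blocks have lengths 15, 18, 7, 8.

888888888888888222222222222222222333333355555555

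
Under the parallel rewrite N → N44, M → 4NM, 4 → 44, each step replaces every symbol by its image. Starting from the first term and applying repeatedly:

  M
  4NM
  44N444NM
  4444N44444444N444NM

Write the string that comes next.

Applying the rule to each of the 19 symbols of 4444N44444444N444NM gives the pieces 44 44 44 44 N44 44 44 44 44 44 44 44 44 N44 44 44 44 N44 4NM, which concatenate to the answer.

44444444N444444444444444444N44444444N444NM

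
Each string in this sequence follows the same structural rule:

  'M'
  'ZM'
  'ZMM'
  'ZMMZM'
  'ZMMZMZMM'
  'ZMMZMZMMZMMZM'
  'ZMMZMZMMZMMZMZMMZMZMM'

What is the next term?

This is a Fibonacci-style word recurrence s(k) = s(k−1)·s(k−2): e.g. ZM·M = ZMM.
Continuing: ZMMZMZMMZMMZMZMMZMZMM · ZMMZMZMMZMMZM gives term 8.

ZMMZMZMMZMMZMZMMZMZMMZMMZMZMMZMMZM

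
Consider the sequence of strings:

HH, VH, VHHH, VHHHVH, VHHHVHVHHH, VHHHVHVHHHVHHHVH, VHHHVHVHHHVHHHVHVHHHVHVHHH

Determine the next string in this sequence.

VHHHVHVHHHVHHHVHVHHHVHVHHHVHHHVHVHHHVHHHVH

Each term (from the third on) is the previous term followed by the one before it: term 3 = VH·HH = VHHH.
Continuing: VHHHVHVHHHVHHHVHVHHHVHVHHH · VHHHVHVHHHVHHHVH gives term 8.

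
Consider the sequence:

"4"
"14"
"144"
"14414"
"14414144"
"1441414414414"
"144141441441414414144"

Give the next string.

1441414414414144141441441414414414

From term 3 onward, concatenate the last term with the second-to-last: 14·4 = 144, 144·14 = 14414, …
The next term joins 144141441441414414144 and 1441414414414.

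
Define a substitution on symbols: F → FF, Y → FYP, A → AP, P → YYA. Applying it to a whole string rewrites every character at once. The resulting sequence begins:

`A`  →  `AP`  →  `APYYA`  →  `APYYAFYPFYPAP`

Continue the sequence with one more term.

Rewriting the 13 symbols of APYYAFYPFYPAP one by one yields AP YYA FYP FYP AP FF FYP YYA FF FYP YYA AP YYA; concatenated:

APYYAFYPFYPAPFFFYPYYAFFFYPYYAAPYYA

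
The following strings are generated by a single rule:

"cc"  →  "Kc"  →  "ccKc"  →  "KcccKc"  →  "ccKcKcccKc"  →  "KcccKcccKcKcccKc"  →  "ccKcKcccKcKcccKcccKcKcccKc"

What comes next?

From term 3 onward, concatenate the second-to-last term with the last: cc·Kc = ccKc, Kc·ccKc = KcccKc, …
The next term joins KcccKcccKcKcccKc and ccKcKcccKcKcccKcccKcKcccKc.

KcccKcccKcKcccKcccKcKcccKcKcccKcccKcKcccKc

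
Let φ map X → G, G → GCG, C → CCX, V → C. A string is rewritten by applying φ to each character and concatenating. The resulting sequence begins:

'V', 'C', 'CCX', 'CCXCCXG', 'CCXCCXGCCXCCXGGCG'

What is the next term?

CCXCCXGCCXCCXGGCGCCXCCXGCCXCCXGGCGGCGCCXGCG

Replace each of the 17 characters of CCXCCXGCCXCCXGGCG in place — CCX CCX G CCX CCX G GCG CCX CCX G CCX CCX G GCG GCG CCX GCG — and concatenate.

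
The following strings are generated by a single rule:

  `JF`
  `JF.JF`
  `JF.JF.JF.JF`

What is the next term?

s(k+1) = s(k)·.·s(k) — each term doubles the last with '.' between the halves.
Doubling JF.JF.JF.JF with '.' between the halves:

JF.JF.JF.JF.JF.JF.JF.JF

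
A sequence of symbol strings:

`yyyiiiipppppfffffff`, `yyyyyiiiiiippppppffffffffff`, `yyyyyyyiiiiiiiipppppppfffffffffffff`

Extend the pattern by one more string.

yyyyyyyyyiiiiiiiiiippppppppffffffffffffffff

Term n consists of 2n-1 y's, followed by 2n i's, followed by n+3 p's, followed by 3n+1 f's, where the shown terms are n = 2, 3, 4.
At n = 5 the blocks have lengths 9, 10, 8, 16.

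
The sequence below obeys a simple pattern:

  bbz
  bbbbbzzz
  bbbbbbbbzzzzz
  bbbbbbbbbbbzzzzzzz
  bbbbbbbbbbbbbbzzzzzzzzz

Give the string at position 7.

The n-th term is 3n-1 b's then 2n-1 z's (n = 1, 2, …).
At n = 7 the blocks have lengths 20, 13.

bbbbbbbbbbbbbbbbbbbbzzzzzzzzzzzzz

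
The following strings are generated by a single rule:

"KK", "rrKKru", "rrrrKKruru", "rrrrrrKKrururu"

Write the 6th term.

rrrrrrrrrrKKrururururu

Every step adds rr to the front and ru to the end of the previous string.
From rrrrrrKKrururu, 2 further steps: rrrrrrKKrururu → rrrrrrrrKKrurururu → (answer).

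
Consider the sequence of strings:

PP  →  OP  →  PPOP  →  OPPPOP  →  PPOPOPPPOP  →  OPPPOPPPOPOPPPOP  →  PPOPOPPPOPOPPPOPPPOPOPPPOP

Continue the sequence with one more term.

Each term (from the third on) is the two preceding terms concatenated in order: term 3 = PP·OP = PPOP.
Continuing: OPPPOPPPOPOPPPOP · PPOPOPPPOPOPPPOPPPOPOPPPOP gives term 8.

OPPPOPPPOPOPPPOPPPOPOPPPOPOPPPOPPPOPOPPPOP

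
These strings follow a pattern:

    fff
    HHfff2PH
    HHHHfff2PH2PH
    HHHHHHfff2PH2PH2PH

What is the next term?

Each term wraps the previous one in HH on the left and 2PH on the right.
Applying this once more to HHHHHHfff2PH2PH2PH:

HHHHHHHHfff2PH2PH2PH2PH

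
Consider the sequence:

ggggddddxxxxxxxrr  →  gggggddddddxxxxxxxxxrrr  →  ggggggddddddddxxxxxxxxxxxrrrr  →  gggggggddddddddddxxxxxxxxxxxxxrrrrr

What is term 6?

gggggggggddddddddddddddxxxxxxxxxxxxxxxxxrrrrrrr

Each string has the form g^{n+2} d^{2n} x^{2n+3} r^{n}, where the shown terms are n = 2, 3, 4, 5.
For term 6, n = 7, so the run lengths are 9, 14, 17, 7.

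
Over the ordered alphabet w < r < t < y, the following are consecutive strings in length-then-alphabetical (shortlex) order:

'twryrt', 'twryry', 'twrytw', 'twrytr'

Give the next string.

The successor of twrytr increments the rightmost position that isn't already y and resets every position after it to w.

twrytt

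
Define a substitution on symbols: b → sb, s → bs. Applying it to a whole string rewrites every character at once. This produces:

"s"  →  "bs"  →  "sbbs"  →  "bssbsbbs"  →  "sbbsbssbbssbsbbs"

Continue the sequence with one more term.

bssbsbbssbbsbssbsbbsbssbbssbsbbs

Replace each of the 16 characters of sbbsbssbbssbsbbs in place — bs sb sb bs sb bs bs sb sb bs bs sb bs sb sb bs — and concatenate.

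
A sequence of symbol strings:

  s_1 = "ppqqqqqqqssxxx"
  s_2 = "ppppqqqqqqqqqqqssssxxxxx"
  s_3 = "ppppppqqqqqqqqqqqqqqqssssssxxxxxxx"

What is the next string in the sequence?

Reading off run lengths: p runs 2, 4, 6; q runs 7, 11, 15; s runs 2, 4, 6; x runs 3, 5, 7 — each is linear in n (n = 1, 2, …).
At n = 4 the blocks have lengths 8, 19, 8, 9.

ppppppppqqqqqqqqqqqqqqqqqqqssssssssxxxxxxxxx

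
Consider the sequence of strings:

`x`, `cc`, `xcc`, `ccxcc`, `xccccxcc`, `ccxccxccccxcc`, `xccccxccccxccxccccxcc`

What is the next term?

ccxccxccccxccxccccxccccxccxccccxcc

Each term (from the third on) is the two preceding terms concatenated in order: term 3 = x·cc = xcc.
The next term joins ccxccxccccxcc and xccccxccccxccxccccxcc.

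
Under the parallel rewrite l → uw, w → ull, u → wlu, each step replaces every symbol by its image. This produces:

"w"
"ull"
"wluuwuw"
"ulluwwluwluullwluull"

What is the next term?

wluuwuwwluullulluwwluulluwwluwluuwuwulluwwluwluuwuw

φ(ulluwwluwluullwluull) expands symbol-by-symbol to wlu uw uw wlu ull ull uw wlu ull uw wlu wlu uw uw ull uw wlu wlu uw uw; joining the 20 pieces gives the next term.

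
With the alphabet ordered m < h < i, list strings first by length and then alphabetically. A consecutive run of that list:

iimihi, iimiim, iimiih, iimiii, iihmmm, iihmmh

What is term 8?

iihmhm

Continuing the enumeration 2 steps past iihmmh: iihmmh → iihmmi → (answer).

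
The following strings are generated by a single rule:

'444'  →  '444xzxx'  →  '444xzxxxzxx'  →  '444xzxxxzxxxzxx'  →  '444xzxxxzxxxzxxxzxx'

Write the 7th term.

444xzxxxzxxxzxxxzxxxzxxxzxx

Each term is the previous one with xzxx appended.
From 444xzxxxzxxxzxxxzxx, 2 further steps: 444xzxxxzxxxzxxxzxx → 444xzxxxzxxxzxxxzxxxzxx → (answer).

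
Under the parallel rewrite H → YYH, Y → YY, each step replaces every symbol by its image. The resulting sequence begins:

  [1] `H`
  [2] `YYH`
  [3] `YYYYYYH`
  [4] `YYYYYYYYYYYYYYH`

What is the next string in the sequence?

YYYYYYYYYYYYYYYYYYYYYYYYYYYYYYH

Applying the rule to each of the 15 symbols of YYYYYYYYYYYYYYH gives the pieces YY YY YY YY YY YY YY YY YY YY YY YY YY YY YYH, which concatenate to the answer.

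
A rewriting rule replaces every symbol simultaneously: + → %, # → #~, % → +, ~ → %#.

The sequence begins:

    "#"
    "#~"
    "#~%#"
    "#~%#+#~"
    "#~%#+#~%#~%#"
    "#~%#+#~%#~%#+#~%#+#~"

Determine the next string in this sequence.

Rewriting the 20 symbols of #~%#+#~%#~%#+#~%#+#~ one by one yields #~ %# + #~ % #~ %# + #~ %# + #~ % #~ %# + #~ % #~ %#; concatenated:

#~%#+#~%#~%#+#~%#+#~%#~%#+#~%#~%#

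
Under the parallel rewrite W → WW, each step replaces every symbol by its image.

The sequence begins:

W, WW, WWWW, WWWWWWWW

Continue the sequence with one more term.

WWWWWWWWWWWWWWWW

Rewriting each symbol of WWWWWWWW: W→WW, W→WW, W→WW, W→WW, W→WW, W→WW, W→WW, W→WW, which concatenates to WW WW WW WW WW WW WW WW.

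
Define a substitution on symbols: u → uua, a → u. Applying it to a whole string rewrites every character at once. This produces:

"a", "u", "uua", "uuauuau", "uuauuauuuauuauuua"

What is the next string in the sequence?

Rewriting the 17 symbols of uuauuauuuauuauuua one by one yields uua uua u uua uua u uua uua uua u uua uua u uua uua uua u; concatenated:

uuauuauuuauuauuuauuauuauuuauuauuuauuauuau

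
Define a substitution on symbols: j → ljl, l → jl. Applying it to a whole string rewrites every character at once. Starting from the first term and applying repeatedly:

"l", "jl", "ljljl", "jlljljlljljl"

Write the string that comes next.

ljljljlljljlljljljlljljlljljl

Apply φ to jlljljlljljl symbol by symbol: j→ljl, l→jl, l→jl, j→ljl, l→jl, j→ljl, l→jl, l→jl, j→ljl, l→jl, j→ljl, l→jl; joined: ljl jl jl ljl jl ljl jl jl ljl jl ljl jl.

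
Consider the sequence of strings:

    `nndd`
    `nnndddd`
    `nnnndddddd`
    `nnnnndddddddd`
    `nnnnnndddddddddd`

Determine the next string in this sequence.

Reading off run lengths: n runs 2, 3, 4, 5, 6; d runs 2, 4, 6, 8, 10 — each is linear in n (n = 1, 2, …).
At n = 6 the blocks have lengths 7, 12.

nnnnnnndddddddddddd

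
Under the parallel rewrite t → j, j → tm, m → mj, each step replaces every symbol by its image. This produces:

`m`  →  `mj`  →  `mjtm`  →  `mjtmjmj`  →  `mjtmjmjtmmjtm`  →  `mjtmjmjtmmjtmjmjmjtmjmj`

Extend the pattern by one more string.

Rewriting the 23 symbols of mjtmjmjtmmjtmjmjmjtmjmj one by one yields mj tm j mj tm mj tm j mj mj tm j mj tm mj tm mj tm j mj tm mj tm; concatenated:

mjtmjmjtmmjtmjmjmjtmjmjtmmjtmmjtmjmjtmmjtm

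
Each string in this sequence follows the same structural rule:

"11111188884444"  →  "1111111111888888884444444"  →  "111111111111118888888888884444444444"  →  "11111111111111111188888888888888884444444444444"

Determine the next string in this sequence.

Each string has the form 1^{4n+2} 8^{4n} 4^{3n+1} (n = 1, 2, …).
Setting n = 5 gives 22, 20, 16 characters in each block.

1111111111111111111111888888888888888888884444444444444444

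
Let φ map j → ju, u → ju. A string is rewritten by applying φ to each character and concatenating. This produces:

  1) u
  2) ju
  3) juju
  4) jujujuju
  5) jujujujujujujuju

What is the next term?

jujujujujujujujujujujujujujujuju

Replace each of the 16 characters of jujujujujujujuju in place — ju ju ju ju ju ju ju ju ju ju ju ju ju ju ju ju — and concatenate.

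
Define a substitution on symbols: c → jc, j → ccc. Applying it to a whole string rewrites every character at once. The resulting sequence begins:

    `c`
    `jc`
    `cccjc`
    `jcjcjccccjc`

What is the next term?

Rewriting each symbol of jcjcjccccjc: j→ccc, c→jc, j→ccc, c→jc, j→ccc, c→jc, c→jc, c→jc, c→jc, j→ccc, c→jc, which concatenates to ccc jc ccc jc ccc jc jc jc jc ccc jc.

cccjccccjccccjcjcjcjccccjc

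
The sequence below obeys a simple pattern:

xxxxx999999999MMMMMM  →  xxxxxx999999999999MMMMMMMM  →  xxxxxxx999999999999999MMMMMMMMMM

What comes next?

xxxxxxxx999999999999999999MMMMMMMMMMMM

Reading off run lengths: x runs 5, 6, 7; 9 runs 9, 12, 15; M runs 6, 8, 10 — each is linear in n, where the shown terms are n = 3, 4, 5.
For the next term, n = 6, so the run lengths are 8, 18, 12.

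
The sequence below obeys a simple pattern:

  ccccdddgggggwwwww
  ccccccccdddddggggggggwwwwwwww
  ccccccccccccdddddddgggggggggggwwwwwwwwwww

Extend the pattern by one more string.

ccccccccccccccccdddddddddggggggggggggggwwwwwwwwwwwwww

Each string has the form c^{4n} d^{2n+1} g^{3n+2} w^{3n+2} (n = 1, 2, …).
For the next term, n = 4, so the run lengths are 16, 9, 14, 14.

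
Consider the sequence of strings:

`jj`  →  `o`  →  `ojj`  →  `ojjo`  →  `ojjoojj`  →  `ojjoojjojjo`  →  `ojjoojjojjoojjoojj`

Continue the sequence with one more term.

From term 3 onward, concatenate the last term with the second-to-last: o·jj = ojj, ojj·o = ojjo, …
The next term joins ojjoojjojjoojjoojj and ojjoojjojjo.

ojjoojjojjoojjoojjojjoojjojjo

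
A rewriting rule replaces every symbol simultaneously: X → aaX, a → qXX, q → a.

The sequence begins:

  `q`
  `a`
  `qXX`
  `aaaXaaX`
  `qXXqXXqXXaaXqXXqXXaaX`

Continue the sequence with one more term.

aaaXaaXaaaXaaXaaaXaaXqXXqXXaaXaaaXaaXaaaXaaXqXXqXXaaX

φ(qXXqXXqXXaaXqXXqXXaaX) expands symbol-by-symbol to a aaX aaX a aaX aaX a aaX aaX qXX qXX aaX a aaX aaX a aaX aaX qXX qXX aaX; joining the 21 pieces gives the next term.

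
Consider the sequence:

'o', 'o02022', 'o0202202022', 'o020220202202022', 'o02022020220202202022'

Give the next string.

The strings grow by a fixed suffix 02022 each time.
Applying this once more to o02022020220202202022:

o0202202022020220202202022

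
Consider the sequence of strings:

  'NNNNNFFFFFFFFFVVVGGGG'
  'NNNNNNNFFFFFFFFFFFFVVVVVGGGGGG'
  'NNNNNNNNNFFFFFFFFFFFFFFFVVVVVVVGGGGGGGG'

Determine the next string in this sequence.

Each string has the form N^{2n+1} F^{3n+3} V^{2n-1} G^{2n}, where the shown terms are n = 2, 3, 4.
For the next term, n = 5, so the run lengths are 11, 18, 9, 10.

NNNNNNNNNNNFFFFFFFFFFFFFFFFFFVVVVVVVVVGGGGGGGGGG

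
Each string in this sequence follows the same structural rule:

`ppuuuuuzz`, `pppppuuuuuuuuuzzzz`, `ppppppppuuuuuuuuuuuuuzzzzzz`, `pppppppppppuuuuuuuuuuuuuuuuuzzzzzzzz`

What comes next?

Term n consists of 3n-1 p's, followed by 4n+1 u's, followed by 2n z's (n = 1, 2, …).
Setting n = 5 gives 14, 21, 10 characters in each block.

ppppppppppppppuuuuuuuuuuuuuuuuuuuuuzzzzzzzzzz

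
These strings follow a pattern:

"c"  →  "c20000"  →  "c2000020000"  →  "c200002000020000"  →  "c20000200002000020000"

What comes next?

The strings grow by a fixed suffix 20000 each time.
So the next term is c20000200002000020000·20000.

c2000020000200002000020000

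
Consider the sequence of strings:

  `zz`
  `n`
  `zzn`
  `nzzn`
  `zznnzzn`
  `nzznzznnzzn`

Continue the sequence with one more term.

Each term (from the third on) is the two preceding terms concatenated in order: term 3 = zz·n = zzn.
So term 7 is zznnzzn·nzznzznnzzn.

zznnzznnzznzznnzzn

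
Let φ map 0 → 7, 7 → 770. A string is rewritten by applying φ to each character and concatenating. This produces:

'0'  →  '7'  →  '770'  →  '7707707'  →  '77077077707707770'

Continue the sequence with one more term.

φ(77077077707707770) expands symbol-by-symbol to 770 770 7 770 770 7 770 770 770 7 770 770 7 770 770 770 7; joining the 17 pieces gives the next term.

77077077707707770770770777077077707707707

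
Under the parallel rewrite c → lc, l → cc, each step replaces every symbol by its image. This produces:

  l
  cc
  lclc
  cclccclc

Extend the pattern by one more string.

lclccclclclccclc

Rewriting each symbol of cclccclc: c→lc, c→lc, l→cc, c→lc, c→lc, c→lc, l→cc, c→lc, which concatenates to lc lc cc lc lc lc cc lc.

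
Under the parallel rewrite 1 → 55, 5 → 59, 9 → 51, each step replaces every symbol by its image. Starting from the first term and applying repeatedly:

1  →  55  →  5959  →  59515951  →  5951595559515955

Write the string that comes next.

Replace each of the 16 characters of 5951595559515955 in place — 59 51 59 55 59 51 59 59 59 51 59 55 59 51 59 59 — and concatenate.

59515955595159595951595559515959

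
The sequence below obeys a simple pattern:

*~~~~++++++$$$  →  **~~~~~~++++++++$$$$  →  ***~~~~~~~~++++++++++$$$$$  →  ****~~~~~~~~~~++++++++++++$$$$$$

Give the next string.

Term n consists of n-1 *'s, followed by 2n ~'s, followed by 2n+2 +'s, followed by n+1 $'s, where the shown terms are n = 2, 3, 4, 5.
Setting n = 6 gives 5, 12, 14, 7 characters in each block.

*****~~~~~~~~~~~~++++++++++++++$$$$$$$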